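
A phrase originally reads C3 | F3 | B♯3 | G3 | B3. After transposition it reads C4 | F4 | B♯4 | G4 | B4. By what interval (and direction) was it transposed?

Take the first pair: C3 → C4. C to C spans 8 letter names, so the interval is some kind of octave.
C3 to C4 is 12 semitones, which makes it a perfect octave; the second version is higher, so the direction is up.
Checking another pair — B3 → B4 — gives the same interval.

up a perfect octave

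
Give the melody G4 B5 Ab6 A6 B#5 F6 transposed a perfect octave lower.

G3 B4 Ab5 A5 B#4 F5

G4: an octave down reaches G, and 12 semitones makes it G3.
A perfect octave down from B5 gives B4.
A perfect octave down from Ab6 gives Ab5.
A perfect octave down from A6 gives A5.
B#5: an octave down reaches B, and 12 semitones makes it B#4.
F6 down a perfect octave is F5.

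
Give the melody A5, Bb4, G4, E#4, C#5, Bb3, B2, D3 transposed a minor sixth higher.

F6 Gb5 Eb5 C#5 A5 Gb4 G3 Bb3

A5 → F6
Bb4 → Gb5
G4 → Eb5
E#4 → C#5
C#5 → A5
Bb3 → Gb4
B2 → G3
D3 → Bb3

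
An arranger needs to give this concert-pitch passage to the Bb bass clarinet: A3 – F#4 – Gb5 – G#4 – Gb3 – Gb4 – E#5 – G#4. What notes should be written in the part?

B4 G#5 Ab6 A#5 Ab4 Ab5 F##6 A#5

Written C4 sounds as Bb2 on the Bb bass clarinet, so concert pitches are written a major ninth up.
A3 to B4
F#4 to G#5
Gb5 to Ab6
G#4 to A#5
Gb3 to Ab4
Gb4 to Ab5
E#5 to F##6
G#4 to A#5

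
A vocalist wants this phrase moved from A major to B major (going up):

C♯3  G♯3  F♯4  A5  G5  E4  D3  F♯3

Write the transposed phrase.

D#3 A#3 G#4 B5 A5 F#4 E3 G#3

From A up to B is a major second; apply that to each pitch.
C#3 gives D#3
G#3 gives A#3
F#4 gives G#4
A5 gives B5
G5 gives A5
E4 gives F#4
D3 gives E3
F#3 gives G#3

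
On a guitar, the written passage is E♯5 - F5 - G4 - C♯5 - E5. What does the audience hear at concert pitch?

E#4 F4 G3 C#4 E4

Written C4 on the guitar sounds as C3, a perfect octave lower; apply that shift to every note.
E#5 gives E#4
F5 gives F4
G4 gives G3
C#5 gives C#4
E5 gives E4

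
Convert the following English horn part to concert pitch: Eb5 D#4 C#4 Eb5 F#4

Ab4 G#3 F#3 Ab4 B3

The English horn sounds a perfect fifth below written, so transpose each written note down a perfect fifth.
Eb5 → Ab4
D#4 → G#3
C#4 → F#3
Eb5 → Ab4
F#4 → B3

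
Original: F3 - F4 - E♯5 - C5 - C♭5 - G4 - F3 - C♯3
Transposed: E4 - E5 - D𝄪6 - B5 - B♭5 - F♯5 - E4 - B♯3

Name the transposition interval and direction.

From F3 to E4 is 7 letter names — a seventh of some quality.
F3 to E4 is 11 semitones, which makes it a major seventh; the second version is higher, so the direction is up.
Checking another pair — C#3 → B#3 — gives the same interval.

up a major seventh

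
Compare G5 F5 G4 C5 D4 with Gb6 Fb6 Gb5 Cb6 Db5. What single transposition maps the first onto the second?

Take the first pair: G5 → Gb6. G to G spans 8 letter names, so the interval is some kind of octave.
G5 to Gb6 is 11 semitones, which makes it a diminished octave; the second version is higher, so the direction is up.
Checking another pair — D4 → Db5 — gives the same interval.

up a diminished octave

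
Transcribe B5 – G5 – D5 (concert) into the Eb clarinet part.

The Eb clarinet sounds a minor third above written, so the written part must be a minor third below concert — transpose each note down.
B5 -> G#5
G5 -> E5
D5 -> B4

G#5 E5 B4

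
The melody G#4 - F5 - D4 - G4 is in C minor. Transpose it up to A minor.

E#5 D6 B4 E5

C minor to A minor up is a major sixth, so every note moves up by that interval.
G#4 -> E#5
F5 -> D6
D4 -> B4
G4 -> E5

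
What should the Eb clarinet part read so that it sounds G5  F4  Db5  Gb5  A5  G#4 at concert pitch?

The Eb clarinet sounds a minor third above written, so the written part must be a minor third below concert — transpose each note down.
G5 → E5
F4 → D4
Db5 → Bb4
Gb5 → Eb5
A5 → F#5
G#4 → E#4

E5 D4 Bb4 Eb5 F#5 E#4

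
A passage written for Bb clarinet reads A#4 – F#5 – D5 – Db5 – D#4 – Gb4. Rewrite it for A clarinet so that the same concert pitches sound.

B4 G5 Eb5 Ebb5 E4 Abb4

First find concert pitch: the Bb clarinet sounds a major second below written, so A#4 F#5 D5 Db5 D#4 Gb4 sounds G#4 E5 C5 Cb5 C#4 Fb4.
Then write for A clarinet: it sounds a minor third below written, so the part must be a minor third above concert.
G#4 → B4
E5 → G5
C5 → Eb5
Cb5 → Ebb5
C#4 → E4
Fb4 → Abb4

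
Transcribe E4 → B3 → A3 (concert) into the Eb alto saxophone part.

C#5 G#4 F#4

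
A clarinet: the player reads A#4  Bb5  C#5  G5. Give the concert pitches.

Written C4 on the A clarinet sounds as A3, a minor third lower; apply that shift to every note.
A#4 -> F##4
Bb5 -> G5
C#5 -> A#4
G5 -> E5

F##4 G5 A#4 E5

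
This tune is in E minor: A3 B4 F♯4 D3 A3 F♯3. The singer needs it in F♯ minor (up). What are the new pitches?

E minor to F♯ minor up is a major second, so every note moves up by that interval.
A3 → B3
B4 → C#5
F#4 → G#4
D3 → E3
A3 → B3
F#3 → G#3

B3 C#5 G#4 E3 B3 G#3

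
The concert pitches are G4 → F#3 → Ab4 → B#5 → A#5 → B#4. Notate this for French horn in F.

D5 C#4 Eb5 F##6 E#6 F##5

The French horn in F sounds a perfect fifth below written, so the written part must be a perfect fifth above concert — transpose each note up.
G4 gives D5
F#3 gives C#4
Ab4 gives Eb5
B#5 gives F##6
A#5 gives E#6
B#4 gives F##5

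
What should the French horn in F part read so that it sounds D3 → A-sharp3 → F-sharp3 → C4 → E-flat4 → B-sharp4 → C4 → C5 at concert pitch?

A3 E#4 C#4 G4 Bb4 F##5 G4 G5

Written C4 sounds as F3 on the French horn in F, so concert pitches are written a perfect fifth up.
D3 becomes A3
A#3 becomes E#4
F#3 becomes C#4
C4 becomes G4
Eb4 becomes Bb4
B#4 becomes F##5
C4 becomes G4
C5 becomes G5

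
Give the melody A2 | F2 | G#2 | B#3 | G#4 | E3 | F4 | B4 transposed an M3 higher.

A2: a third up reaches C, and 4 semitones makes it C#3.
F2 up a major third is A2.
A major third up from G#2 gives B#2.
B#3: a third up reaches D, and 4 semitones makes it D##4.
G#4 up a major third is B#4.
A major third up from E3 gives G#3.
F4: a third up reaches A, and 4 semitones makes it A4.
B4 up a major third is D#5.

C#3 A2 B#2 D##4 B#4 G#3 A4 D#5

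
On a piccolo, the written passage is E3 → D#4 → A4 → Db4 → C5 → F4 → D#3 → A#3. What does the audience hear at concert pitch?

Written C4 on the piccolo sounds as C5, a perfect octave higher; apply that shift to every note.
E3 gives E4
D#4 gives D#5
A4 gives A5
Db4 gives Db5
C5 gives C6
F4 gives F5
D#3 gives D#4
A#3 gives A#4

E4 D#5 A5 Db5 C6 F5 D#4 A#4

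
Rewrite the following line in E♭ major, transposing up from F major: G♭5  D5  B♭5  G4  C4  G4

From F up to E♭ is a minor seventh; apply that to each pitch.
Gb5 becomes Fb6
D5 becomes C6
Bb5 becomes Ab6
G4 becomes F5
C4 becomes Bb4
G4 becomes F5

Fb6 C6 Ab6 F5 Bb4 F5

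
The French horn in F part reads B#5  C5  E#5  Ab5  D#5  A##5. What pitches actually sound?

E#5 F4 A#4 Db5 G#4 D##5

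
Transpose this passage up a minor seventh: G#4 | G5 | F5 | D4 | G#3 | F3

F#5 F6 Eb6 C5 F#4 Eb4

G#4 to F#5
G5 to F6
F5 to Eb6
D4 to C5
G#3 to F#4
F3 to Eb4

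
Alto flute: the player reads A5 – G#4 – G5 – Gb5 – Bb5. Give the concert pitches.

E5 D#4 D5 Db5 F5

The alto flute sounds a perfect fourth below written, so transpose each written note down a perfect fourth.
A5 → E5
G#4 → D#4
G5 → D5
Gb5 → Db5
Bb5 → F5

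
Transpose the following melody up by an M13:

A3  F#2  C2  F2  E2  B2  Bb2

F#5 D#4 A3 D4 C#4 G#4 G4

A3 up a major thirteenth is F#5.
A major thirteenth up from F#2 gives D#4.
C2 up a major thirteenth is A3.
F2 up a major thirteenth is D4.
E2 up a major thirteenth is C#4.
B2: a thirteenth up reaches G, and 21 semitones makes it G#4.
Bb2: a thirteenth up reaches G, and 21 semitones makes it G4.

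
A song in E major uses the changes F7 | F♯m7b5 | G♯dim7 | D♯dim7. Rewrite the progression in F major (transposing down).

E major down to F major is a major seventh; each chord root moves by that interval while the quality stays the same.
F7: root F down a major seventh → Gb, giving Gb7.
F♯m7b5: root F♯ down a major seventh → G, giving Gm7b5.
G♯dim7: root G♯ down a major seventh → A, giving Adim7.
D♯dim7: root D♯ down a major seventh → E, giving Edim7.

Gb7 Gm7b5 Adim7 Edim7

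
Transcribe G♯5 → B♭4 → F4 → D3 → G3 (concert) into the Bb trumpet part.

A#5 C5 G4 E3 A3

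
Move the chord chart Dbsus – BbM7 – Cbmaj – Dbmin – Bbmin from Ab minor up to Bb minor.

Ebsus CM7 Dbmaj Ebmin Cmin

Ab minor up to Bb minor is a major second; each chord root moves by that interval while the quality stays the same.
Dbsus: root Db up a major second → Eb, giving Ebsus.
BbM7: root Bb up a major second → C, giving CM7.
Cbmaj: root Cb up a major second → Db, giving Dbmaj.
Dbmin: root Db up a major second → Eb, giving Ebmin.
Bbmin: root Bb up a major second → C, giving Cmin.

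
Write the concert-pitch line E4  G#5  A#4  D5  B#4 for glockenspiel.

E2 G#3 A#2 D3 B#2

Written C4 sounds as C6 on the glockenspiel, so concert pitches are written a perfect fifteenth down.
E4 → E2
G#5 → G#3
A#4 → A#2
D5 → D3
B#4 → B#2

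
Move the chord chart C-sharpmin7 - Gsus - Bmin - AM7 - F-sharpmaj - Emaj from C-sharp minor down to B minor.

C-sharp minor down to B minor is a major second; each chord root moves by that interval while the quality stays the same.
C-sharpmin7: root C-sharp down a major second → B, giving Bmin7.
Gsus: root G down a major second → F, giving Fsus.
Bmin: root B down a major second → A, giving Amin.
AM7: root A down a major second → G, giving GM7.
F-sharpmaj: root F-sharp down a major second → E, giving Emaj.
Emaj: root E down a major second → D, giving Dmaj.

Bmin7 Fsus Amin GM7 Emaj Dmaj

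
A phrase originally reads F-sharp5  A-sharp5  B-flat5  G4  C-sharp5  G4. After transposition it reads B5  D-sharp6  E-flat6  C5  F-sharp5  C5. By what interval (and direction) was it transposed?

up a perfect fourth

From F#5 to B5 is 4 letter names — a fourth of some quality.
F#5 to B5 is 5 semitones, which makes it a perfect fourth; the second version is higher, so the direction is up.
Checking another pair — G4 → C5 — gives the same interval.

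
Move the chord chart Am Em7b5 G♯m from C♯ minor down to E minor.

C♯ minor down to E minor is a major sixth; each chord root moves by that interval while the quality stays the same.
Am: root A down a major sixth → C, giving Cm.
Em7b5: root E down a major sixth → G, giving Gm7b5.
G♯m: root G♯ down a major sixth → B, giving Bm.

Cm Gm7b5 Bm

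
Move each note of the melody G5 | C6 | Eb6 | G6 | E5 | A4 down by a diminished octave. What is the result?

G5 becomes G#4
C6 becomes C#5
Eb6 becomes E5
G6 becomes G#5
E5 becomes E#4
A4 becomes A#3

G#4 C#5 E5 G#5 E#4 A#3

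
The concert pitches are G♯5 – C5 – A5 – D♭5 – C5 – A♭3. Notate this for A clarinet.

B5 Eb5 C6 Fb5 Eb5 Cb4

Written C4 sounds as A3 on the A clarinet, so concert pitches are written a minor third up.
G#5 becomes B5
C5 becomes Eb5
A5 becomes C6
Db5 becomes Fb5
C5 becomes Eb5
Ab3 becomes Cb4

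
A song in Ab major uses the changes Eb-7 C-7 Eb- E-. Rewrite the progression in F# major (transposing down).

C#-7 A#-7 C#- C##-

Ab major down to F# major is a diminished third; each chord root moves by that interval while the quality stays the same.
Eb-7: root Eb down a diminished third → C#, giving C#-7.
C-7: root C down a diminished third → A#, giving A#-7.
Eb-: root Eb down a diminished third → C#, giving C#-.
E-: root E down a diminished third → C##, giving C##-.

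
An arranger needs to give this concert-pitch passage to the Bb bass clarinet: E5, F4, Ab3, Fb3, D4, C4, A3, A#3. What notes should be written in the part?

F#6 G5 Bb4 Gb4 E5 D5 B4 B#4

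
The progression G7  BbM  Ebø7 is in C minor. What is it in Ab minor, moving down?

Eb7 GbM Cbø7

C minor down to Ab minor is a major third; each chord root moves by that interval while the quality stays the same.
G7: root G down a major third → Eb, giving Eb7.
BbM: root Bb down a major third → Gb, giving GbM.
Ebø7: root Eb down a major third → Cb, giving Cbø7.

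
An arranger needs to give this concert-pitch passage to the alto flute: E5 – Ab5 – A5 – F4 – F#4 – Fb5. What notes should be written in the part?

A5 Db6 D6 Bb4 B4 Bbb5

The alto flute sounds a perfect fourth below written, so the written part must be a perfect fourth above concert — transpose each note up.
E5 to A5
Ab5 to Db6
A5 to D6
F4 to Bb4
F#4 to B4
Fb5 to Bbb5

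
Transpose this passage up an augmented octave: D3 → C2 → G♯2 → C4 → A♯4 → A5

D#4 C#3 G##3 C#5 A##5 A#6

D3 gives D#4
C2 gives C#3
G#2 gives G##3
C4 gives C#5
A#4 gives A##5
A5 gives A#6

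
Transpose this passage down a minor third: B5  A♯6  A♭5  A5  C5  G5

G#5 F##6 F5 F#5 A4 E5

B5 -> G#5
A#6 -> F##6
Ab5 -> F5
A5 -> F#5
C5 -> A4
G5 -> E5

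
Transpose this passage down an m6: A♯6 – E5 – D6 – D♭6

C##6 G#4 F#5 F5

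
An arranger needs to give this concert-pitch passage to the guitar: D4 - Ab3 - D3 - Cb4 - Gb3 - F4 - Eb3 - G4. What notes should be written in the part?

Written C4 sounds as C3 on the guitar, so concert pitches are written a perfect octave up.
D4 becomes D5
Ab3 becomes Ab4
D3 becomes D4
Cb4 becomes Cb5
Gb3 becomes Gb4
F4 becomes F5
Eb3 becomes Eb4
G4 becomes G5

D5 Ab4 D4 Cb5 Gb4 F5 Eb4 G5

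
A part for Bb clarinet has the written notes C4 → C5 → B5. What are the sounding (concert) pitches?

The Bb clarinet sounds a major second below written, so transpose each written note down a major second.
C4 gives Bb3
C5 gives Bb4
B5 gives A5

Bb3 Bb4 A5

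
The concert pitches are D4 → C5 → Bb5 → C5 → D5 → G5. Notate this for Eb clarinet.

The Eb clarinet sounds a minor third above written, so the written part must be a minor third below concert — transpose each note down.
D4 to B3
C5 to A4
Bb5 to G5
C5 to A4
D5 to B4
G5 to E5

B3 A4 G5 A4 B4 E5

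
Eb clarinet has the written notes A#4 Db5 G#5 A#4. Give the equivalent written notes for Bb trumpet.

First find concert pitch: the Eb clarinet sounds a minor third above written, so A#4 Db5 G#5 A#4 sounds C#5 Fb5 B5 C#5.
Then write for Bb trumpet: it sounds a major second below written, so the part must be a major second above concert.
C#5 → D#5
Fb5 → Gb5
B5 → C#6
C#5 → D#5

D#5 Gb5 C#6 D#5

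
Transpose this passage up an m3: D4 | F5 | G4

F4 Ab5 Bb4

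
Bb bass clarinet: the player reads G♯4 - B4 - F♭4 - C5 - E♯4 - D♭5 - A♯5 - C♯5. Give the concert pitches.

F#3 A3 Ebb3 Bb3 D#3 Cb4 G#4 B3

Written C4 on the Bb bass clarinet sounds as Bb2, a major ninth lower; apply that shift to every note.
G#4 becomes F#3
B4 becomes A3
Fb4 becomes Ebb3
C5 becomes Bb3
E#4 becomes D#3
Db5 becomes Cb4
A#5 becomes G#4
C#5 becomes B3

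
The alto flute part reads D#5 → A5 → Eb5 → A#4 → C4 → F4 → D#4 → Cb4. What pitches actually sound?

The alto flute sounds a perfect fourth below written, so transpose each written note down a perfect fourth.
D#5 to A#4
A5 to E5
Eb5 to Bb4
A#4 to E#4
C4 to G3
F4 to C4
D#4 to A#3
Cb4 to Gb3

A#4 E5 Bb4 E#4 G3 C4 A#3 Gb3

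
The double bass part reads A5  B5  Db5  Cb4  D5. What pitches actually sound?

A4 B4 Db4 Cb3 D4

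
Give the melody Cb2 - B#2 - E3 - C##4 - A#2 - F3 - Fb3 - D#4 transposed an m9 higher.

Dbb3 C#4 F4 D#5 B3 Gb4 Gbb4 E5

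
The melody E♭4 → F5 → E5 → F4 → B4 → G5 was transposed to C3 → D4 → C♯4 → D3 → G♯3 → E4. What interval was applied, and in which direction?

down a minor tenth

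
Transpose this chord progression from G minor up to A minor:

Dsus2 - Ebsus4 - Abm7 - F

G minor up to A minor is a major second; each chord root moves by that interval while the quality stays the same.
Dsus2: root D up a major second → E, giving Esus2.
Ebsus4: root Eb up a major second → F, giving Fsus4.
Abm7: root Ab up a major second → Bb, giving Bbm7.
F: root F up a major second → G, giving G.

Esus2 Fsus4 Bbm7 G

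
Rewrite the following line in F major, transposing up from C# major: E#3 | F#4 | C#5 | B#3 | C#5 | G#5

A3 Bb4 F5 E4 F5 C6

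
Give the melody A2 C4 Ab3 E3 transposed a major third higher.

A2: a third up reaches C, and 4 semitones makes it C#3.
A major third up from C4 gives E4.
Ab3 up a major third is C4.
E3: a third up reaches G, and 4 semitones makes it G#3.

C#3 E4 C4 G#3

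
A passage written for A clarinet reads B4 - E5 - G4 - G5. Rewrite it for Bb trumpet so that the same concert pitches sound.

A#4 D#5 F#4 F#5

First find concert pitch: the A clarinet sounds a minor third below written, so B4 E5 G4 G5 sounds G#4 C#5 E4 E5.
Then write for Bb trumpet: it sounds a major second below written, so the part must be a major second above concert.
G#4 → A#4
C#5 → D#5
E4 → F#4
E5 → F#5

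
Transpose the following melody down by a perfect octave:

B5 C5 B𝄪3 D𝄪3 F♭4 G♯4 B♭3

B5 -> B4
C5 -> C4
B##3 -> B##2
D##3 -> D##2
Fb4 -> Fb3
G#4 -> G#3
Bb3 -> Bb2

B4 C4 B##2 D##2 Fb3 G#3 Bb2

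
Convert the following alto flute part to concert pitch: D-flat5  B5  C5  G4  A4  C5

The alto flute sounds a perfect fourth below written, so transpose each written note down a perfect fourth.
Db5 to Ab4
B5 to F#5
C5 to G4
G4 to D4
A4 to E4
C5 to G4

Ab4 F#5 G4 D4 E4 G4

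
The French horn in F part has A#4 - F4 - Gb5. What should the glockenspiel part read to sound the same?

D#2 Bb1 Cb3

First find concert pitch: the French horn in F sounds a perfect fifth below written, so A#4 F4 Gb5 sounds D#4 Bb3 Cb5.
Then write for glockenspiel: it sounds a perfect fifteenth above written, so the part must be a perfect fifteenth below concert.
D#4 → D#2
Bb3 → Bb1
Cb5 → Cb3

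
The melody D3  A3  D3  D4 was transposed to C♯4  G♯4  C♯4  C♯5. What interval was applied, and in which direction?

From D3 to C#4 is 7 letter names — a seventh of some quality.
D3 to C#4 is 11 semitones, which makes it a major seventh; the second version is higher, so the direction is up.
Checking another pair — D4 → C#5 — gives the same interval.

up a major seventh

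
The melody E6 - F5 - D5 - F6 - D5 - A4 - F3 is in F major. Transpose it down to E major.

D#6 E5 C#5 E6 C#5 G#4 E3

F major to E major down is a minor second, so every note moves down by that interval.
E6 to D#6
F5 to E5
D5 to C#5
F6 to E6
D5 to C#5
A4 to G#4
F3 to E3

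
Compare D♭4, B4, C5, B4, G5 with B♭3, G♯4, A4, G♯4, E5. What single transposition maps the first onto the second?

down a minor third

From Db4 to Bb3 is 3 letter names — a third of some quality.
Bb3 to Db4 is 3 semitones, which makes it a minor third; the second version is lower, so the direction is down.
Checking another pair — G5 → E5 — gives the same interval.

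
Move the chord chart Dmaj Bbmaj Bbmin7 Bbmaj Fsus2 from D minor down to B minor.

Bmaj Gmaj Gmin7 Gmaj Dsus2

D minor down to B minor is a minor third; each chord root moves by that interval while the quality stays the same.
Dmaj: root D down a minor third → B, giving Bmaj.
Bbmaj: root Bb down a minor third → G, giving Gmaj.
Bbmin7: root Bb down a minor third → G, giving Gmin7.
Bbmaj: root Bb down a minor third → G, giving Gmaj.
Fsus2: root F down a minor third → D, giving Dsus2.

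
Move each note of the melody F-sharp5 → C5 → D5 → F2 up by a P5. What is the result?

F#5 -> C#6
C5 -> G5
D5 -> A5
F2 -> C3

C#6 G5 A5 C3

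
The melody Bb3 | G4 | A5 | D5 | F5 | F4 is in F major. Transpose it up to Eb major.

Ab4 F5 G6 C6 Eb6 Eb5

From F up to Eb is a minor seventh; apply that to each pitch.
Bb3 → Ab4
G4 → F5
A5 → G6
D5 → C6
F5 → Eb6
F4 → Eb5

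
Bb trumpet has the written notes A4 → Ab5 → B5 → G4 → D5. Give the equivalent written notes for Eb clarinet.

First find concert pitch: the Bb trumpet sounds a major second below written, so A4 Ab5 B5 G4 D5 sounds G4 Gb5 A5 F4 C5.
Then write for Eb clarinet: it sounds a minor third above written, so the part must be a minor third below concert.
G4 → E4
Gb5 → Eb5
A5 → F#5
F4 → D4
C5 → A4

E4 Eb5 F#5 D4 A4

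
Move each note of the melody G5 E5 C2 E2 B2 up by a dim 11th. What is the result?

Cb7 Ab6 Fb3 Ab3 Eb4

G5 gives Cb7
E5 gives Ab6
C2 gives Fb3
E2 gives Ab3
B2 gives Eb4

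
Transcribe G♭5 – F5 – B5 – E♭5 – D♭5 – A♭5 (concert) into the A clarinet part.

Bbb5 Ab5 D6 Gb5 Fb5 Cb6

Written C4 sounds as A3 on the A clarinet, so concert pitches are written a minor third up.
Gb5 becomes Bbb5
F5 becomes Ab5
B5 becomes D6
Eb5 becomes Gb5
Db5 becomes Fb5
Ab5 becomes Cb6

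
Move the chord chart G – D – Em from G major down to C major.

C G Am

G major down to C major is a perfect fifth; each chord root moves by that interval while the quality stays the same.
G: root G down a perfect fifth → C, giving C.
D: root D down a perfect fifth → G, giving G.
Em: root E down a perfect fifth → A, giving Am.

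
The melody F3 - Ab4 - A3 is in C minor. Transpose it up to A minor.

From C up to A is a major sixth; apply that to each pitch.
F3 becomes D4
Ab4 becomes F5
A3 becomes F#4

D4 F5 F#4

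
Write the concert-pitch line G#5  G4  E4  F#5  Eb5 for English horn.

Written C4 sounds as F3 on the English horn, so concert pitches are written a perfect fifth up.
G#5 gives D#6
G4 gives D5
E4 gives B4
F#5 gives C#6
Eb5 gives Bb5

D#6 D5 B4 C#6 Bb5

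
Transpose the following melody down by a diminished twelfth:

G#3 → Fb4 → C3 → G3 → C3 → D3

C##2 Bb2 F#1 C#2 F#1 G#1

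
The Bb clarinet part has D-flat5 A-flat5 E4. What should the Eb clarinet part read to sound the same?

Ab4 Eb5 B3

First find concert pitch: the Bb clarinet sounds a major second below written, so D-flat5 A-flat5 E4 sounds Cb5 Gb5 D4.
Then write for Eb clarinet: it sounds a minor third above written, so the part must be a minor third below concert.
Cb5 → Ab4
Gb5 → Eb5
D4 → B3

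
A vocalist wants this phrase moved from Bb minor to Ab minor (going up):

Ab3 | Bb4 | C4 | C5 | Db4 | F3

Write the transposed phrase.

Gb4 Ab5 Bb4 Bb5 Cb5 Eb4

Bb minor to Ab minor up is a minor seventh, so every note moves up by that interval.
Ab3 to Gb4
Bb4 to Ab5
C4 to Bb4
C5 to Bb5
Db4 to Cb5
F3 to Eb4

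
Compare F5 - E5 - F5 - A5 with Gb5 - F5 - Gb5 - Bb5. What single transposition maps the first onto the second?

up a minor second

Take the first pair: F5 → Gb5. F to G spans 2 letter names, so the interval is some kind of second.
F5 to Gb5 is 1 semitone, which makes it a minor second; the second version is higher, so the direction is up.
Checking another pair — A5 → Bb5 — gives the same interval.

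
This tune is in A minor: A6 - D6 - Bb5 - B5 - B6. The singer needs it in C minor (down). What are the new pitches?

C6 F5 Db5 D5 D6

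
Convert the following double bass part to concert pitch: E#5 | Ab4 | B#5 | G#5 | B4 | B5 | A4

E#4 Ab3 B#4 G#4 B3 B4 A3

The double bass sounds a perfect octave below written, so transpose each written note down a perfect octave.
E#5 becomes E#4
Ab4 becomes Ab3
B#5 becomes B#4
G#5 becomes G#4
B4 becomes B3
B5 becomes B4
A4 becomes A3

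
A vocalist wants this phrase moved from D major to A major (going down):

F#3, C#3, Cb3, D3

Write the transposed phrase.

D major to A major down is a perfect fourth, so every note moves down by that interval.
F#3 gives C#3
C#3 gives G#2
Cb3 gives Gb2
D3 gives A2

C#3 G#2 Gb2 A2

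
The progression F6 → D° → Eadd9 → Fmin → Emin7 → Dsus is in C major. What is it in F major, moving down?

C major down to F major is a perfect fifth; each chord root moves by that interval while the quality stays the same.
F6: root F down a perfect fifth → Bb, giving Bb6.
D°: root D down a perfect fifth → G, giving G°.
Eadd9: root E down a perfect fifth → A, giving Aadd9.
Fmin: root F down a perfect fifth → Bb, giving Bbmin.
Emin7: root E down a perfect fifth → A, giving Amin7.
Dsus: root D down a perfect fifth → G, giving Gsus.

Bb6 G° Aadd9 Bbmin Amin7 Gsus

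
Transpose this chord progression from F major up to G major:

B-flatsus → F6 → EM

F major up to G major is a major second; each chord root moves by that interval while the quality stays the same.
B-flatsus: root B-flat up a major second → C, giving Csus.
F6: root F up a major second → G, giving G6.
EM: root E up a major second → F#, giving F#M.

Csus G6 F#M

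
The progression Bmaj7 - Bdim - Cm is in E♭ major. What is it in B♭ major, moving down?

F#maj7 F#dim Gm

E♭ major down to B♭ major is a perfect fourth; each chord root moves by that interval while the quality stays the same.
Bmaj7: root B down a perfect fourth → F#, giving F#maj7.
Bdim: root B down a perfect fourth → F#, giving F#dim.
Cm: root C down a perfect fourth → G, giving Gm.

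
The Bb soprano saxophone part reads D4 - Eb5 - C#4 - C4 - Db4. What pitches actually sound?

The Bb soprano saxophone sounds a major second below written, so transpose each written note down a major second.
D4 becomes C4
Eb5 becomes Db5
C#4 becomes B3
C4 becomes Bb3
Db4 becomes Cb4

C4 Db5 B3 Bb3 Cb4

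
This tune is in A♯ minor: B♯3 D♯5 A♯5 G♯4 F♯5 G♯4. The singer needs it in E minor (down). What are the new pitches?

F#3 A4 E5 D4 C5 D4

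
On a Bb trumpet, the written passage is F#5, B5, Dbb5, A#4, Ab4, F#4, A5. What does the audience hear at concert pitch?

Written C4 on the Bb trumpet sounds as Bb3, a major second lower; apply that shift to every note.
F#5 -> E5
B5 -> A5
Dbb5 -> Cbb5
A#4 -> G#4
Ab4 -> Gb4
F#4 -> E4
A5 -> G5

E5 A5 Cbb5 G#4 Gb4 E4 G5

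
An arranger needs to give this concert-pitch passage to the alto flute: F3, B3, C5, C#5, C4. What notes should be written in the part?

Bb3 E4 F5 F#5 F4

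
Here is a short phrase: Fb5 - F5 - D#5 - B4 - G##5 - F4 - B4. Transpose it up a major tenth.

Fb5 → Ab6
F5 → A6
D#5 → F##6
B4 → D#6
G##5 → B##6
F4 → A5
B4 → D#6

Ab6 A6 F##6 D#6 B##6 A5 D#6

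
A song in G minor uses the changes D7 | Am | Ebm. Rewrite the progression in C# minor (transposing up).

G minor up to C# minor is an augmented fourth; each chord root moves by that interval while the quality stays the same.
D7: root D up an augmented fourth → G#, giving G#7.
Am: root A up an augmented fourth → D#, giving D#m.
Ebm: root Eb up an augmented fourth → A, giving Am.

G#7 D#m Am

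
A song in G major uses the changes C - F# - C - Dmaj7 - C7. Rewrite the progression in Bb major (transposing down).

Eb A Eb Fmaj7 Eb7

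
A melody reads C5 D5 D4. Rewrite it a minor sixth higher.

Ab5 Bb5 Bb4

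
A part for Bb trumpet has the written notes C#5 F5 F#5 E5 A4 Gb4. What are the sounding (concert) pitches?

Written C4 on the Bb trumpet sounds as Bb3, a major second lower; apply that shift to every note.
C#5 → B4
F5 → Eb5
F#5 → E5
E5 → D5
A4 → G4
Gb4 → Fb4

B4 Eb5 E5 D5 G4 Fb4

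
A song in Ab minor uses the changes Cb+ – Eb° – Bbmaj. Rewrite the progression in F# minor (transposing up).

Ab minor up to F# minor is an augmented sixth; each chord root moves by that interval while the quality stays the same.
Cb+: root Cb up an augmented sixth → A, giving A+.
Eb°: root Eb up an augmented sixth → C#, giving C#°.
Bbmaj: root Bb up an augmented sixth → G#, giving G#maj.

A+ C#° G#maj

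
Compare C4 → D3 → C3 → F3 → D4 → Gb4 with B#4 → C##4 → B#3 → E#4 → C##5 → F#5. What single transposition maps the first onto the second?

up an augmented seventh

From C4 to B#4 is 7 letter names — a seventh of some quality.
C4 to B#4 is 12 semitones, which makes it an augmented seventh; the second version is higher, so the direction is up.
Checking another pair — Gb4 → F#5 — gives the same interval.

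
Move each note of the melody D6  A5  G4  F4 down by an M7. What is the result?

Eb5 Bb4 Ab3 Gb3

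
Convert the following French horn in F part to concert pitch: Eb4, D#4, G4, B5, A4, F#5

Ab3 G#3 C4 E5 D4 B4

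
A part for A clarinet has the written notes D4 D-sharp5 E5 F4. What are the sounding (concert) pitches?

B3 B#4 C#5 D4

The A clarinet sounds a minor third below written, so transpose each written note down a minor third.
D4 to B3
D#5 to B#4
E5 to C#5
F4 to D4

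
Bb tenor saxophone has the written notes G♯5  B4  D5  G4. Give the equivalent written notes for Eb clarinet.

First find concert pitch: the Bb tenor saxophone sounds a major ninth below written, so G♯5 B4 D5 G4 sounds F#4 A3 C4 F3.
Then write for Eb clarinet: it sounds a minor third above written, so the part must be a minor third below concert.
F#4 → D#4
A3 → F#3
C4 → A3
F3 → D3

D#4 F#3 A3 D3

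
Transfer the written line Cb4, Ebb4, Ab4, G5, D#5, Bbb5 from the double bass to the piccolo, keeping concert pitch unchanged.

Cb2 Ebb2 Ab2 G3 D#3 Bbb3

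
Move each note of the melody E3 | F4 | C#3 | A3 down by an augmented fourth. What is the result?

E3 gives Bb2
F4 gives Cb4
C#3 gives G2
A3 gives Eb3

Bb2 Cb4 G2 Eb3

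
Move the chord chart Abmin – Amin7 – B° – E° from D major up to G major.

Dbmin Dmin7 E° A°

D major up to G major is a perfect fourth; each chord root moves by that interval while the quality stays the same.
Abmin: root Ab up a perfect fourth → Db, giving Dbmin.
Amin7: root A up a perfect fourth → D, giving Dmin7.
B°: root B up a perfect fourth → E, giving E°.
E°: root E up a perfect fourth → A, giving A°.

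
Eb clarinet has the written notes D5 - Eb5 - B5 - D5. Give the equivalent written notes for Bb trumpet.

G5 Ab5 E6 G5

First find concert pitch: the Eb clarinet sounds a minor third above written, so D5 Eb5 B5 D5 sounds F5 Gb5 D6 F5.
Then write for Bb trumpet: it sounds a major second below written, so the part must be a major second above concert.
F5 → G5
Gb5 → Ab5
D6 → E6
F5 → G5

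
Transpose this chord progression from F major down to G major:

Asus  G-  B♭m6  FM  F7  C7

Bsus A- Cm6 GM G7 D7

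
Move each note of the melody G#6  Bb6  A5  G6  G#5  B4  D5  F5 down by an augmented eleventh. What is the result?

D5 Fb5 Eb4 Db5 D4 F3 Ab3 Cb4

G#6: an eleventh down reaches D, and 18 semitones makes it D5.
An augmented eleventh down from Bb6 gives Fb5.
A5 down an augmented eleventh is Eb4.
G6: an eleventh down reaches D, and 18 semitones makes it Db5.
G#5: an eleventh down reaches D, and 18 semitones makes it D4.
An augmented eleventh down from B4 gives F3.
D5 down an augmented eleventh is Ab3.
An augmented eleventh down from F5 gives Cb4.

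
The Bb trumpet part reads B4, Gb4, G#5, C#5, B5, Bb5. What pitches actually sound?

A4 Fb4 F#5 B4 A5 Ab5

Written C4 on the Bb trumpet sounds as Bb3, a major second lower; apply that shift to every note.
B4 → A4
Gb4 → Fb4
G#5 → F#5
C#5 → B4
B5 → A5
Bb5 → Ab5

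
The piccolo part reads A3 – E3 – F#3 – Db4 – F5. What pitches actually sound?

A4 E4 F#4 Db5 F6

The piccolo sounds a perfect octave above written, so transpose each written note up a perfect octave.
A3 gives A4
E3 gives E4
F#3 gives F#4
Db4 gives Db5
F5 gives F6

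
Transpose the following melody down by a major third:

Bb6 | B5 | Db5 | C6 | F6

Bb6 gives Gb6
B5 gives G5
Db5 gives Bbb4
C6 gives Ab5
F6 gives Db6

Gb6 G5 Bbb4 Ab5 Db6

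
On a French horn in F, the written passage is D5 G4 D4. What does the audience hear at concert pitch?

Written C4 on the French horn in F sounds as F3, a perfect fifth lower; apply that shift to every note.
D5 → G4
G4 → C4
D4 → G3

G4 C4 G3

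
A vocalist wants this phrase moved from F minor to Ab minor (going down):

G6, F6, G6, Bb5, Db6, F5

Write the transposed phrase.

Bb5 Ab5 Bb5 Db5 Fb5 Ab4

F minor to Ab minor down is a major sixth, so every note moves down by that interval.
G6 gives Bb5
F6 gives Ab5
G6 gives Bb5
Bb5 gives Db5
Db6 gives Fb5
F5 gives Ab4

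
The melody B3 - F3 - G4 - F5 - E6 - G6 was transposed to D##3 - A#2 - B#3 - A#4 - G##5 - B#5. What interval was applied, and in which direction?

Take the first pair: B3 → D##3. B to D spans 6 letter names, so the interval is some kind of sixth.
D##3 to B3 is 7 semitones, which makes it a diminished sixth; the second version is lower, so the direction is down.
Checking another pair — G6 → B#5 — gives the same interval.

down a diminished sixth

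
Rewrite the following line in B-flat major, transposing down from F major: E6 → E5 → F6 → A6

From F down to B-flat is a perfect fifth; apply that to each pitch.
E6 gives A5
E5 gives A4
F6 gives Bb5
A6 gives D6

A5 A4 Bb5 D6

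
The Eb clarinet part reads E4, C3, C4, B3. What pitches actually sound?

Written C4 on the Eb clarinet sounds as Eb4, a minor third higher; apply that shift to every note.
E4 gives G4
C3 gives Eb3
C4 gives Eb4
B3 gives D4

G4 Eb3 Eb4 D4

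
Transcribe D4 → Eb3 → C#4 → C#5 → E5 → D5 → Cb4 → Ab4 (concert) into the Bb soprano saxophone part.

E4 F3 D#4 D#5 F#5 E5 Db4 Bb4

The Bb soprano saxophone sounds a major second below written, so the written part must be a major second above concert — transpose each note up.
D4 to E4
Eb3 to F3
C#4 to D#4
C#5 to D#5
E5 to F#5
D5 to E5
Cb4 to Db4
Ab4 to Bb4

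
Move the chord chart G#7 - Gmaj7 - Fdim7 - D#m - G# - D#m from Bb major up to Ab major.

F#7 Fmaj7 Ebdim7 C#m F# C#m

Bb major up to Ab major is a minor seventh; each chord root moves by that interval while the quality stays the same.
G#7: root G# up a minor seventh → F#, giving F#7.
Gmaj7: root G up a minor seventh → F, giving Fmaj7.
Fdim7: root F up a minor seventh → Eb, giving Ebdim7.
D#m: root D# up a minor seventh → C#, giving C#m.
G#: root G# up a minor seventh → F#, giving F#.
D#m: root D# up a minor seventh → C#, giving C#m.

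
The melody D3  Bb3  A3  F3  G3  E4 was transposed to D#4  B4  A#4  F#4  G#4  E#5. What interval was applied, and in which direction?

up an augmented octave

From D3 to D#4 is 8 letter names — an octave of some quality.
D3 to D#4 is 13 semitones, which makes it an augmented octave; the second version is higher, so the direction is up.
Checking another pair — E4 → E#5 — gives the same interval.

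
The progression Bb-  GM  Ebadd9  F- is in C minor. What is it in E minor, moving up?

D- BM Gadd9 A-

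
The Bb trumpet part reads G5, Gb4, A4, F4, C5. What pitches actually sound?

F5 Fb4 G4 Eb4 Bb4

The Bb trumpet sounds a major second below written, so transpose each written note down a major second.
G5 to F5
Gb4 to Fb4
A4 to G4
F4 to Eb4
C5 to Bb4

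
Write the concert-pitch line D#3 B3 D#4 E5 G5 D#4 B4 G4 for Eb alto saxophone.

B#3 G#4 B#4 C#6 E6 B#4 G#5 E5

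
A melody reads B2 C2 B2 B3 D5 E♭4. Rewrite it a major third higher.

D#3 E2 D#3 D#4 F#5 G4

B2 up a major third is D#3.
C2: a third up reaches E, and 4 semitones makes it E2.
A major third up from B2 gives D#3.
B3: a third up reaches D, and 4 semitones makes it D#4.
D5: a third up reaches F, and 4 semitones makes it F#5.
A major third up from Eb4 gives G4.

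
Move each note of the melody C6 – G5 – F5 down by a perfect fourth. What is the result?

G5 D5 C5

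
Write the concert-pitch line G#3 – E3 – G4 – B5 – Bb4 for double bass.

G#4 E4 G5 B6 Bb5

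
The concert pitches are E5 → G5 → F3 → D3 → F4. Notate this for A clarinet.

The A clarinet sounds a minor third below written, so the written part must be a minor third above concert — transpose each note up.
E5 gives G5
G5 gives Bb5
F3 gives Ab3
D3 gives F3
F4 gives Ab4

G5 Bb5 Ab3 F3 Ab4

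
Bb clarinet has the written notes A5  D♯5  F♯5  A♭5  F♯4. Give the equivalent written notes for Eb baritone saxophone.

E7 A#6 C#7 Eb7 C#6

First find concert pitch: the Bb clarinet sounds a major second below written, so A5 D♯5 F♯5 A♭5 F♯4 sounds G5 C#5 E5 Gb5 E4.
Then write for Eb baritone saxophone: it sounds a major thirteenth below written, so the part must be a major thirteenth above concert.
G5 → E7
C#5 → A#6
E5 → C#7
Gb5 → Eb7
E4 → C#6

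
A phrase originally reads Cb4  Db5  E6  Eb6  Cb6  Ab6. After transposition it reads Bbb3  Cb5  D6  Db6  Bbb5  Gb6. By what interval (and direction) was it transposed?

Take the first pair: Cb4 → Bbb3. C to B spans 2 letter names, so the interval is some kind of second.
Bbb3 to Cb4 is 2 semitones, which makes it a major second; the second version is lower, so the direction is down.
Checking another pair — Ab6 → Gb6 — gives the same interval.

down a major second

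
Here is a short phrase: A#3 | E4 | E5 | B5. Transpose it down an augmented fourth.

A#3 -> E3
E4 -> Bb3
E5 -> Bb4
B5 -> F5

E3 Bb3 Bb4 F5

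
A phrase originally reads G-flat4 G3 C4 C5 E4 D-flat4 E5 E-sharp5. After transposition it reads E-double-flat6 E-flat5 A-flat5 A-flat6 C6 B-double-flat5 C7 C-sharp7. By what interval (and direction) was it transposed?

From Gb4 to Ebb6 is 13 letter names — a thirteenth of some quality.
Gb4 to Ebb6 is 20 semitones, which makes it a minor thirteenth; the second version is higher, so the direction is up.
Checking another pair — E#5 → C#7 — gives the same interval.

up a minor thirteenth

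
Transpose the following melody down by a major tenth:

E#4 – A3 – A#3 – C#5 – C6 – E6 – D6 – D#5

C#3 F2 F#2 A3 Ab4 C5 Bb4 B3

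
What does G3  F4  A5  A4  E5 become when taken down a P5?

G3: a fifth down reaches C, and 7 semitones makes it C3.
F4: a fifth down reaches B, and 7 semitones makes it Bb3.
A5: a fifth down reaches D, and 7 semitones makes it D5.
A4: a fifth down reaches D, and 7 semitones makes it D4.
E5 down a perfect fifth is A4.

C3 Bb3 D5 D4 A4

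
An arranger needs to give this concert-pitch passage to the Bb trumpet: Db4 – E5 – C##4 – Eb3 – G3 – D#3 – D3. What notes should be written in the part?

The Bb trumpet sounds a major second below written, so the written part must be a major second above concert — transpose each note up.
Db4 -> Eb4
E5 -> F#5
C##4 -> D##4
Eb3 -> F3
G3 -> A3
D#3 -> E#3
D3 -> E3

Eb4 F#5 D##4 F3 A3 E#3 E3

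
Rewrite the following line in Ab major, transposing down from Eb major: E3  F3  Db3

A2 Bb2 Gb2

From Eb down to Ab is a perfect fifth; apply that to each pitch.
E3 gives A2
F3 gives Bb2
Db3 gives Gb2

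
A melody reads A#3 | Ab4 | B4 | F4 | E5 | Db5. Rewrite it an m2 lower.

G##3 G4 A#4 E4 D#5 C5

A#3 -> G##3
Ab4 -> G4
B4 -> A#4
F4 -> E4
E5 -> D#5
Db5 -> C5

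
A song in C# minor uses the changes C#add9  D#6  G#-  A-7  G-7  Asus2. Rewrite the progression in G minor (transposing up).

Gadd9 A6 D- Eb-7 Db-7 Ebsus2

C# minor up to G minor is a diminished fifth; each chord root moves by that interval while the quality stays the same.
C#add9: root C# up a diminished fifth → G, giving Gadd9.
D#6: root D# up a diminished fifth → A, giving A6.
G#-: root G# up a diminished fifth → D, giving D-.
A-7: root A up a diminished fifth → Eb, giving Eb-7.
G-7: root G up a diminished fifth → Db, giving Db-7.
Asus2: root A up a diminished fifth → Eb, giving Ebsus2.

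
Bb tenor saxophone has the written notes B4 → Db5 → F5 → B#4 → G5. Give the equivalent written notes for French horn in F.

E4 Gb4 Bb4 E#4 C5

First find concert pitch: the Bb tenor saxophone sounds a major ninth below written, so B4 Db5 F5 B#4 G5 sounds A3 Cb4 Eb4 A#3 F4.
Then write for French horn in F: it sounds a perfect fifth below written, so the part must be a perfect fifth above concert.
A3 → E4
Cb4 → Gb4
Eb4 → Bb4
A#3 → E#4
F4 → C5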